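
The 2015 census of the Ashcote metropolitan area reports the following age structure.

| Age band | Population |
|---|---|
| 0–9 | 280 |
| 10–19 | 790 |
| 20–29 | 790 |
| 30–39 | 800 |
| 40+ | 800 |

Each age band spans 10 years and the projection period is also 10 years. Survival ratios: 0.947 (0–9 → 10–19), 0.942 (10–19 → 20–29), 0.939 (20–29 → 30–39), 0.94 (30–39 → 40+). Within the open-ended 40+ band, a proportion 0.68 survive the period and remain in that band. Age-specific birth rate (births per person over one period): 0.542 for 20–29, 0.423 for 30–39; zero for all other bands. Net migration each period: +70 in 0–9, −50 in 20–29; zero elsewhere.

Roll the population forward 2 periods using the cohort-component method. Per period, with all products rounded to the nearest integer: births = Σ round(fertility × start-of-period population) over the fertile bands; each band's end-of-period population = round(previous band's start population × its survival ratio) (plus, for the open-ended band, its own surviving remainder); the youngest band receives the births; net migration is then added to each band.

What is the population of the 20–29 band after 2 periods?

[period 1]
Births: 790 * 0.542 = 428, 800 * 0.423 = 338 — total 766
10–19: 280 * 0.947 = 265
20–29: 790 * 0.942 = 744
30–39: 790 * 0.939 = 742
40+: 800 * 0.94 + 800 * 0.68 = 752 + 544 = 1296
Net migration: 0–9 + 70 → 836; 20–29 − 50 → 694
End of period: [836, 265, 694, 742, 1296]
[period 2]
Births: 694 * 0.542 = 376, 742 * 0.423 = 314 — total 690
10–19: 836 * 0.947 = 792
20–29: 265 * 0.942 = 250
30–39: 694 * 0.939 = 652
40+: 742 * 0.94 + 1296 * 0.68 = 697 + 881 = 1578
Net migration: 0–9 + 70 → 760; 20–29 − 50 → 200
End of period: [760, 792, 200, 652, 1578]

200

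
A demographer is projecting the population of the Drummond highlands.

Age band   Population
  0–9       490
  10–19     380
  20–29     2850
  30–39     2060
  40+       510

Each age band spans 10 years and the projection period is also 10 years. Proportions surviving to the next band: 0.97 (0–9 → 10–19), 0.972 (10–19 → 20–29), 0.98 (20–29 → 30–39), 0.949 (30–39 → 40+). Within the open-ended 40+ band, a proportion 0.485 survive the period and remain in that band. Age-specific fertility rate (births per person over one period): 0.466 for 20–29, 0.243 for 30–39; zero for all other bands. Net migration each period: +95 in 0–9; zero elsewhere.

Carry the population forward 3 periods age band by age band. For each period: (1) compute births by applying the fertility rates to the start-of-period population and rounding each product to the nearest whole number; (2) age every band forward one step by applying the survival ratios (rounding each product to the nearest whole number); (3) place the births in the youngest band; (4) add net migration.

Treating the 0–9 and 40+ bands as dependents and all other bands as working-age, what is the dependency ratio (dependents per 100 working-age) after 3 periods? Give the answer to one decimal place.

79.9

After projecting period 1:
Births: 2850 × 0.466 = 1328 ; 2060 × 0.243 = 501 → total 1829
10–19: 490 × 0.97 = 475
20–29: 380 × 0.972 = 369
30–39: 2850 × 0.98 = 2793
40+: 2060 × 0.949 + 510 × 0.485 = 1955 + 247 = 2202
Net migration: 0–9 + 95 → 1924
Giving 1924 / 475 / 369 / 2793 / 2202.
After projecting period 2:
Births: 369 × 0.466 = 172 ; 2793 × 0.243 = 679 → total 851
10–19: 1924 × 0.97 = 1866
20–29: 475 × 0.972 = 462
30–39: 369 × 0.98 = 362
40+: 2793 × 0.949 + 2202 × 0.485 = 2651 + 1068 = 3719
Net migration: 0–9 + 95 → 946
Giving 946 / 1866 / 462 / 362 / 3719.
After projecting period 3:
Births: 462 × 0.466 = 215 ; 362 × 0.243 = 88 → total 303
10–19: 946 × 0.97 = 918
20–29: 1866 × 0.972 = 1814
30–39: 462 × 0.98 = 453
40+: 362 × 0.949 + 3719 × 0.485 = 344 + 1804 = 2148
Net migration: 0–9 + 95 → 398
Giving 398 / 918 / 1814 / 453 / 2148.
Dependents (band 0–9 + band 40+) = 398 + 2148 = 2546; working-age = 3185; ratio = 2546/3185 × 100 = 79.9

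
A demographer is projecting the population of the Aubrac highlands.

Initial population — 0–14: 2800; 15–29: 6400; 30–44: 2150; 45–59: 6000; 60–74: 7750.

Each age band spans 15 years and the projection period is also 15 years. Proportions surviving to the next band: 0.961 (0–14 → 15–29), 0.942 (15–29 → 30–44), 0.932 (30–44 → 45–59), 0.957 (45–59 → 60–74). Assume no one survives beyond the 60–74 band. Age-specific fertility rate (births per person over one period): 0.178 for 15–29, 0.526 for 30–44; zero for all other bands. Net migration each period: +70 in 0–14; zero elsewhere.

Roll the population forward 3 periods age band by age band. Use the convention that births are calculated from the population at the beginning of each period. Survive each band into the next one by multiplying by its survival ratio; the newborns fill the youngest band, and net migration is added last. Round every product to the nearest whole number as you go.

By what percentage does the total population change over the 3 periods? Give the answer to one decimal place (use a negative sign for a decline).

-39.3

— Period 1 —
Births: 6400 × 0.178 = 1139  |  2150 × 0.526 = 1131 ⇒ total 2270
15–29: 2800 × 0.961 = 2691
30–44: 6400 × 0.942 = 6029
45–59: 2150 × 0.932 = 2004
60–74: 6000 × 0.957 = 5742
Net migration: 0–14 + 70 → 2340
Giving 2340 / 2691 / 6029 / 2004 / 5742.
— Period 2 —
Births: 2691 × 0.178 = 479  |  6029 × 0.526 = 3171 ⇒ total 3650
15–29: 2340 × 0.961 = 2249
30–44: 2691 × 0.942 = 2535
45–59: 6029 × 0.932 = 5619
60–74: 2004 × 0.957 = 1918
Net migration: 0–14 + 70 → 3720
Giving 3720 / 2249 / 2535 / 5619 / 1918.
— Period 3 —
Births: 2249 × 0.178 = 400  |  2535 × 0.526 = 1333 ⇒ total 1733
15–29: 3720 × 0.961 = 3575
30–44: 2249 × 0.942 = 2119
45–59: 2535 × 0.932 = 2363
60–74: 5619 × 0.957 = 5377
Net migration: 0–14 + 70 → 1803
Giving 1803 / 3575 / 2119 / 2363 / 5377.
Total: 25100 → 15237; change = -9863; percentage change = -39.3%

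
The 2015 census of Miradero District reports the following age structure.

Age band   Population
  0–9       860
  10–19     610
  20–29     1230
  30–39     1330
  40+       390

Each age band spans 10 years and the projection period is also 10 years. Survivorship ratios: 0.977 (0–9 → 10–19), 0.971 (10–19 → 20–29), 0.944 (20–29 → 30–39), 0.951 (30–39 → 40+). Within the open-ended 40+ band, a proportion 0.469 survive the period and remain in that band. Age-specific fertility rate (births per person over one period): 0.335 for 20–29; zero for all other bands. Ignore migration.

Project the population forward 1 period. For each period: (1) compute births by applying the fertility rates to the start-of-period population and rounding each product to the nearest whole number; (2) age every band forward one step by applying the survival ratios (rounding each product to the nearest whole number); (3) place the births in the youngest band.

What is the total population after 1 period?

4453

— Period 1 —
Births: 1230 * 0.335 = 412
10–19: 860 * 0.977 = 840
20–29: 610 * 0.971 = 592
30–39: 1230 * 0.944 = 1161
40+: 1330 * 0.951 + 390 * 0.469 = 1265 + 183 = 1448
→ [412, 840, 592, 1161, 1448]
Total after period 1: 412 + 840 + 592 + 1161 + 1448 = 4453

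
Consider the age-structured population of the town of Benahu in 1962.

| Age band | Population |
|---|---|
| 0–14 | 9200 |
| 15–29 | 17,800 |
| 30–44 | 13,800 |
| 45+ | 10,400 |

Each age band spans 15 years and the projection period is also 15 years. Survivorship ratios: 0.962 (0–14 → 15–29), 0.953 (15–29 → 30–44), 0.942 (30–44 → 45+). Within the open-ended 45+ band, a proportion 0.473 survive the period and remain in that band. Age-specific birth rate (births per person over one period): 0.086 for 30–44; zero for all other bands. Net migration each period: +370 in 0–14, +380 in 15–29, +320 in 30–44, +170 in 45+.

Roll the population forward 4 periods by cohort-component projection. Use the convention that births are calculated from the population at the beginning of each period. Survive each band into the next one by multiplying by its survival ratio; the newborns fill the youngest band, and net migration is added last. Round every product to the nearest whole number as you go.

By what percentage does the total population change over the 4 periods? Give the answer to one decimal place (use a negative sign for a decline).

-68.1

Let group 1 be 0–14 through group 4 = 45+.
Period 1.
Births: 13800 × 0.086 = 1187
Group 2: 9200 × 0.962 = 8850
Group 3: 17800 × 0.953 = 16963
Group 4: 13800 × 0.942 + 10400 × 0.473 = 13000 + 4919 = 17919
Net migration: Group 1 + 370 → 1557; Group 2 + 380 → 9230; Group 3 + 320 → 17283; Group 4 + 170 → 18089
Giving 1557 / 9230 / 17283 / 18089.
Period 2.
Births: 17283 × 0.086 = 1486
Group 2: 1557 × 0.962 = 1498
Group 3: 9230 × 0.953 = 8796
Group 4: 17283 × 0.942 + 18089 × 0.473 = 16281 + 8556 = 24837
Net migration: Group 1 + 370 → 1856; Group 2 + 380 → 1878; Group 3 + 320 → 9116; Group 4 + 170 → 25007
Giving 1856 / 1878 / 9116 / 25007.
Period 3.
Births: 9116 × 0.086 = 784
Group 2: 1856 × 0.962 = 1785
Group 3: 1878 × 0.953 = 1790
Group 4: 9116 × 0.942 + 25007 × 0.473 = 8587 + 11828 = 20415
Net migration: Group 1 + 370 → 1154; Group 2 + 380 → 2165; Group 3 + 320 → 2110; Group 4 + 170 → 20585
Giving 1154 / 2165 / 2110 / 20585.
Period 4.
Births: 2110 × 0.086 = 181
Group 2: 1154 × 0.962 = 1110
Group 3: 2165 × 0.953 = 2063
Group 4: 2110 × 0.942 + 20585 × 0.473 = 1988 + 9737 = 11725
Net migration: Group 1 + 370 → 551; Group 2 + 380 → 1490; Group 3 + 320 → 2383; Group 4 + 170 → 11895
Giving 551 / 1490 / 2383 / 11895.
Total: 51200 → 16319; change = -34881; percentage change = -68.1%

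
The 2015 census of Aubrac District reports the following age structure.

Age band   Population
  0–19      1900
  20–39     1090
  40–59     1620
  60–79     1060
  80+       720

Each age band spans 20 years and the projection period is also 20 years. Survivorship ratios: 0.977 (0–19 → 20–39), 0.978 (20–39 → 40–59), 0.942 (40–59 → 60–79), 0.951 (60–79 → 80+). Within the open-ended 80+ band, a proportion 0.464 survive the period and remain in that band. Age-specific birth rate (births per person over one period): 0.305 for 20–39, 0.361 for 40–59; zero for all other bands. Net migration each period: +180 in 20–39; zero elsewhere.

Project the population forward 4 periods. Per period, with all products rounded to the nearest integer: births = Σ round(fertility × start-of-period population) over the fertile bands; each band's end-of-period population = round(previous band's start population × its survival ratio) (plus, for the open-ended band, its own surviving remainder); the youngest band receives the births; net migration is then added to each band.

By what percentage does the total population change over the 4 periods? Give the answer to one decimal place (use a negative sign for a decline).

Period 1.
Births: 1090 * 0.305 = 332 ; 1620 * 0.361 = 585 → total 917
20–39: 1900 * 0.977 = 1856
40–59: 1090 * 0.978 = 1066
60–79: 1620 * 0.942 = 1526
80+: 1060 * 0.951 + 720 * 0.464 = 1008 + 334 = 1342
Net migration: 20–39 + 180 → 2036
→ [917, 2036, 1066, 1526, 1342]
Period 2.
Births: 2036 * 0.305 = 621 ; 1066 * 0.361 = 385 → total 1006
20–39: 917 * 0.977 = 896
40–59: 2036 * 0.978 = 1991
60–79: 1066 * 0.942 = 1004
80+: 1526 * 0.951 + 1342 * 0.464 = 1451 + 623 = 2074
Net migration: 20–39 + 180 → 1076
→ [1006, 1076, 1991, 1004, 2074]
Period 3.
Births: 1076 * 0.305 = 328 ; 1991 * 0.361 = 719 → total 1047
20–39: 1006 * 0.977 = 983
40–59: 1076 * 0.978 = 1052
60–79: 1991 * 0.942 = 1876
80+: 1004 * 0.951 + 2074 * 0.464 = 955 + 962 = 1917
Net migration: 20–39 + 180 → 1163
→ [1047, 1163, 1052, 1876, 1917]
Period 4.
Births: 1163 * 0.305 = 355 ; 1052 * 0.361 = 380 → total 735
20–39: 1047 * 0.977 = 1023
40–59: 1163 * 0.978 = 1137
60–79: 1052 * 0.942 = 991
80+: 1876 * 0.951 + 1917 * 0.464 = 1784 + 889 = 2673
Net migration: 20–39 + 180 → 1203
→ [735, 1203, 1137, 991, 2673]
Total: 6390 → 6739; change = 349; percentage change = 5.5%

5.5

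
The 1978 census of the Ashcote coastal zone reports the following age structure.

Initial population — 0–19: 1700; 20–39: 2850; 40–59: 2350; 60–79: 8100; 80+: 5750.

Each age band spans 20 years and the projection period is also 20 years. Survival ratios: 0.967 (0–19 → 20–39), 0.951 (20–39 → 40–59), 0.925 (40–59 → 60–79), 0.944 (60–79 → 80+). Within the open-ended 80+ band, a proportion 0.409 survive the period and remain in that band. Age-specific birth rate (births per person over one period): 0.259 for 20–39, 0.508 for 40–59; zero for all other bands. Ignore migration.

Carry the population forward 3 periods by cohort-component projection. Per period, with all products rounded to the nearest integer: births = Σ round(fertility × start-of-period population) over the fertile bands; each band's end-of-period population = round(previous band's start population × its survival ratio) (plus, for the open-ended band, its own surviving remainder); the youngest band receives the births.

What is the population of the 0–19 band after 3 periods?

1278

[period 1]
Births: 2850 × 0.259 = 738, 2350 × 0.508 = 1194 → total 1932
20–39: 1700 × 0.967 = 1644
40–59: 2850 × 0.951 = 2710
60–79: 2350 × 0.925 = 2174
80+: 8100 × 0.944 + 5750 × 0.409 = 7646 + 2352 = 9998
Population now: 0–19=1932, 20–39=1644, 40–59=2710, 60–79=2174, 80+=9998
[period 2]
Births: 1644 × 0.259 = 426, 2710 × 0.508 = 1377 → total 1803
20–39: 1932 × 0.967 = 1868
40–59: 1644 × 0.951 = 1563
60–79: 2710 × 0.925 = 2507
80+: 2174 × 0.944 + 9998 × 0.409 = 2052 + 4089 = 6141
Population now: 0–19=1803, 20–39=1868, 40–59=1563, 60–79=2507, 80+=6141
[period 3]
Births: 1868 × 0.259 = 484, 1563 × 0.508 = 794 → total 1278
20–39: 1803 × 0.967 = 1744
40–59: 1868 × 0.951 = 1776
60–79: 1563 × 0.925 = 1446
80+: 2507 × 0.944 + 6141 × 0.409 = 2367 + 2512 = 4879
Population now: 0–19=1278, 20–39=1744, 40–59=1776, 60–79=1446, 80+=4879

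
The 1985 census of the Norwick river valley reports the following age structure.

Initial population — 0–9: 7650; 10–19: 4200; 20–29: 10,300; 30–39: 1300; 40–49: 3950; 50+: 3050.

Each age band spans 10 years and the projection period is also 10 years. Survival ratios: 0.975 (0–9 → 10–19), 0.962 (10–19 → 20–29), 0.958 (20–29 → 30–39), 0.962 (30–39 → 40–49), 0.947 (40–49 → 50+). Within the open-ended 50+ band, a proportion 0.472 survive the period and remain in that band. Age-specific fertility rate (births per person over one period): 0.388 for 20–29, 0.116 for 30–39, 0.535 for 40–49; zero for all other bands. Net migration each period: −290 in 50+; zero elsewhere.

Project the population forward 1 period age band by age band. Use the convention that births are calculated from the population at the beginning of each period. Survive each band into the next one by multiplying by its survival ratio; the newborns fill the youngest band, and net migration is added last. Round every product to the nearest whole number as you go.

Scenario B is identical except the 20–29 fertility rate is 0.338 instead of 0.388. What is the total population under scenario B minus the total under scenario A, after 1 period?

-515

[period 1]
Births: 10300 × 0.388 = 3996  |  1300 × 0.116 = 151  |  3950 × 0.535 = 2113 — total 6260
10–19: 7650 × 0.975 = 7459
20–29: 4200 × 0.962 = 4040
30–39: 10300 × 0.958 = 9867
40–49: 1300 × 0.962 = 1251
50+: 3950 × 0.947 + 3050 × 0.472 = 3741 + 1440 = 5181
Net migration: 50+ − 290 → 4891
End of period: [6260, 7459, 4040, 9867, 1251, 4891]
Scenario A total after 1 period: 33768
Scenario B projection —
[period 1]
Births: 10300 × 0.338 = 3481  |  1300 × 0.116 = 151  |  3950 × 0.535 = 2113 — total 5745
10–19: 7650 × 0.975 = 7459
20–29: 4200 × 0.962 = 4040
30–39: 10300 × 0.958 = 9867
40–49: 1300 × 0.962 = 1251
50+: 3950 × 0.947 + 3050 × 0.472 = 3741 + 1440 = 5181
Net migration: 50+ − 290 → 4891
End of period: [5745, 7459, 4040, 9867, 1251, 4891]
Scenario B total after 1 period: 33253
Difference B − A = 33253 − 33768 = -515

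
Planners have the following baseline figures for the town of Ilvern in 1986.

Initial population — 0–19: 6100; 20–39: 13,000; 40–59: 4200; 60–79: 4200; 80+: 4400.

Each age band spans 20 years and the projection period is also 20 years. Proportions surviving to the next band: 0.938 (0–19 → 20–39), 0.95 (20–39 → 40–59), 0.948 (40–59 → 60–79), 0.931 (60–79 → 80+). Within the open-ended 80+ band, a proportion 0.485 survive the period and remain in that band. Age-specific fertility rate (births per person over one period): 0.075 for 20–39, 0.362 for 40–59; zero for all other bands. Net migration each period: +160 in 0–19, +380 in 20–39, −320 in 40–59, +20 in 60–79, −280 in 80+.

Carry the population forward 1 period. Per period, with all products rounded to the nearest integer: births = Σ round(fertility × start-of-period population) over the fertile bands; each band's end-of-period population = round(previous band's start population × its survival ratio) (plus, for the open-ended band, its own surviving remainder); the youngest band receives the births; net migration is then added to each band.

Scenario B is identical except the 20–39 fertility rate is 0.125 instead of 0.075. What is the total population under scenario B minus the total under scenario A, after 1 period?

[period 1]
Births: 13000 × 0.075 = 975  |  4200 × 0.362 = 1520 → total 2495
20–39: 6100 × 0.938 = 5722
40–59: 13000 × 0.95 = 12350
60–79: 4200 × 0.948 = 3982
80+: 4200 × 0.931 + 4400 × 0.485 = 3910 + 2134 = 6044
Net migration: 0–19 + 160 → 2655; 20–39 + 380 → 6102; 40–59 − 320 → 12030; 60–79 + 20 → 4002; 80+ − 280 → 5764
Giving 2655 / 6102 / 12030 / 4002 / 5764.
Scenario A total after 1 period: 30553
Scenario B projection —
[period 1]
Births: 13000 × 0.125 = 1625  |  4200 × 0.362 = 1520 → total 3145
20–39: 6100 × 0.938 = 5722
40–59: 13000 × 0.95 = 12350
60–79: 4200 × 0.948 = 3982
80+: 4200 × 0.931 + 4400 × 0.485 = 3910 + 2134 = 6044
Net migration: 0–19 + 160 → 3305; 20–39 + 380 → 6102; 40–59 − 320 → 12030; 60–79 + 20 → 4002; 80+ − 280 → 5764
Giving 3305 / 6102 / 12030 / 4002 / 5764.
Scenario B total after 1 period: 31203
Difference B − A = 31203 − 30553 = 650

650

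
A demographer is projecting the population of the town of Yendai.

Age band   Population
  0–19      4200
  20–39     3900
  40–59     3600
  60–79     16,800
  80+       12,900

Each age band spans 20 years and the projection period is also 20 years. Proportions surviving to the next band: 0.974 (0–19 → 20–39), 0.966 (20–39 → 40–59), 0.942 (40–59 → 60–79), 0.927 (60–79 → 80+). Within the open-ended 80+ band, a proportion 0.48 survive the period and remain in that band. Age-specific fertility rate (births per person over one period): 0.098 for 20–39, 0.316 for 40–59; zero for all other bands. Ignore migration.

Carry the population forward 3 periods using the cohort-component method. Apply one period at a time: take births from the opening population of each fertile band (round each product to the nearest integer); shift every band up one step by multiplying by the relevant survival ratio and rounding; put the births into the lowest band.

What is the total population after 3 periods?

17911

Call the bands 1 to 5, youngest first.
[period 1]
Births: 3900 × 0.098 = 382  |  3600 × 0.316 = 1138 — total 1520
Band 2: 4200 × 0.974 = 4091
Band 3: 3900 × 0.966 = 3767
Band 4: 3600 × 0.942 = 3391
Band 5: 16800 × 0.927 + 12900 × 0.48 = 15574 + 6192 = 21766
Population now: 0–19=1520, 20–39=4091, 40–59=3767, 60–79=3391, 80+=21766
[period 2]
Births: 4091 × 0.098 = 401  |  3767 × 0.316 = 1190 — total 1591
Band 2: 1520 × 0.974 = 1480
Band 3: 4091 × 0.966 = 3952
Band 4: 3767 × 0.942 = 3549
Band 5: 3391 × 0.927 + 21766 × 0.48 = 3143 + 10448 = 13591
Population now: 0–19=1591, 20–39=1480, 40–59=3952, 60–79=3549, 80+=13591
[period 3]
Births: 1480 × 0.098 = 145  |  3952 × 0.316 = 1249 — total 1394
Band 2: 1591 × 0.974 = 1550
Band 3: 1480 × 0.966 = 1430
Band 4: 3952 × 0.942 = 3723
Band 5: 3549 × 0.927 + 13591 × 0.48 = 3290 + 6524 = 9814
Population now: 0–19=1394, 20–39=1550, 40–59=1430, 60–79=3723, 80+=9814
Total after period 3: 1394 + 1550 + 1430 + 3723 + 9814 = 17911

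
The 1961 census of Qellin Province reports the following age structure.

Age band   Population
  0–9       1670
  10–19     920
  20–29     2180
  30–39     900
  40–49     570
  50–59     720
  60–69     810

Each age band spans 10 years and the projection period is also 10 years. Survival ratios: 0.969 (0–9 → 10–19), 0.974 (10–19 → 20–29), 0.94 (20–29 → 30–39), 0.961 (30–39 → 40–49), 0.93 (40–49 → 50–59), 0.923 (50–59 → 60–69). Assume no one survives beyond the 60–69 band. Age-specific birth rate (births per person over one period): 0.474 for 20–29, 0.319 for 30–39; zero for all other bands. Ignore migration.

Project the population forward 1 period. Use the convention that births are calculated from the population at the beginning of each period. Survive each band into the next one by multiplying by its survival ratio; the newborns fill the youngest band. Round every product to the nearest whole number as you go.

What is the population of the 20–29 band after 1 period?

Period 1.
Births: 2180 × 0.474 = 1033  |  900 × 0.319 = 287 ⇒ total 1320
10–19: 1670 × 0.969 = 1618
20–29: 920 × 0.974 = 896
30–39: 2180 × 0.94 = 2049
40–49: 900 × 0.961 = 865
50–59: 570 × 0.93 = 530
60–69: 720 × 0.923 = 665
Giving 1320 / 1618 / 896 / 2049 / 865 / 530 / 665.

896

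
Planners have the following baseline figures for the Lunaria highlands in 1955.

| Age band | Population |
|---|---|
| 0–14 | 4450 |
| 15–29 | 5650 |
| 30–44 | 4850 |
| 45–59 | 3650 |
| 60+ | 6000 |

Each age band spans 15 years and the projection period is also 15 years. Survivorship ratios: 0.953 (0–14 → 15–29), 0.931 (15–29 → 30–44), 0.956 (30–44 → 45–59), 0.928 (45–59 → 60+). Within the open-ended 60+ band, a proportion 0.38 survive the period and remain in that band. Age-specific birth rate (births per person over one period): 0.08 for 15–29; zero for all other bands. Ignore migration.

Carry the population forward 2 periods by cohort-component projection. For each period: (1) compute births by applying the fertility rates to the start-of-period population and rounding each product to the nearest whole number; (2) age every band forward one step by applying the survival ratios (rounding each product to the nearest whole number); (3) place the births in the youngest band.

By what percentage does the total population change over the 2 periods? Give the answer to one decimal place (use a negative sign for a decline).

Period 1:
Births: 5650 × 0.08 = 452
15–29: 4450 × 0.953 = 4241
30–44: 5650 × 0.931 = 5260
45–59: 4850 × 0.956 = 4637
60+: 3650 × 0.928 + 6000 × 0.38 = 3387 + 2280 = 5667
Giving 452 / 4241 / 5260 / 4637 / 5667.
Period 2:
Births: 4241 × 0.08 = 339
15–29: 452 × 0.953 = 431
30–44: 4241 × 0.931 = 3948
45–59: 5260 × 0.956 = 5029
60+: 4637 × 0.928 + 5667 × 0.38 = 4303 + 2153 = 6456
Giving 339 / 431 / 3948 / 5029 / 6456.
Total: 24600 → 16203; change = -8397; percentage change = -34.1%

-34.1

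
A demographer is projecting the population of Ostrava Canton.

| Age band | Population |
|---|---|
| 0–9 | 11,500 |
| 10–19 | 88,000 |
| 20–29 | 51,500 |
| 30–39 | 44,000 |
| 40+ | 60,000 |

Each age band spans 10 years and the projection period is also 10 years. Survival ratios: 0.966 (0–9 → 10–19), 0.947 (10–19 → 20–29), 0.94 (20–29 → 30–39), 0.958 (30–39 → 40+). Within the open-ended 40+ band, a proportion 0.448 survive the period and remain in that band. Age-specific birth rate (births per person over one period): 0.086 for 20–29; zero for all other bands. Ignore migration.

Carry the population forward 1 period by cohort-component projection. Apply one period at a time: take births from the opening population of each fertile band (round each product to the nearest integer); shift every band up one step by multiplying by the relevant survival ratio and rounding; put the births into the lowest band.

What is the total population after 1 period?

216316

Numbering the bands 1..5 from youngest to oldest:
After projecting period 1:
Births: 51500 × 0.086 = 4429
Band 2: 11500 × 0.966 = 11109
Band 3: 88000 × 0.947 = 83336
Band 4: 51500 × 0.94 = 48410
Band 5: 44000 × 0.958 + 60000 × 0.448 = 42152 + 26880 = 69032
Population now: 0–9=4429, 10–19=11109, 20–29=83336, 30–39=48410, 40+=69032
Total after period 1: 4429 + 11109 + 83336 + 48410 + 69032 = 216316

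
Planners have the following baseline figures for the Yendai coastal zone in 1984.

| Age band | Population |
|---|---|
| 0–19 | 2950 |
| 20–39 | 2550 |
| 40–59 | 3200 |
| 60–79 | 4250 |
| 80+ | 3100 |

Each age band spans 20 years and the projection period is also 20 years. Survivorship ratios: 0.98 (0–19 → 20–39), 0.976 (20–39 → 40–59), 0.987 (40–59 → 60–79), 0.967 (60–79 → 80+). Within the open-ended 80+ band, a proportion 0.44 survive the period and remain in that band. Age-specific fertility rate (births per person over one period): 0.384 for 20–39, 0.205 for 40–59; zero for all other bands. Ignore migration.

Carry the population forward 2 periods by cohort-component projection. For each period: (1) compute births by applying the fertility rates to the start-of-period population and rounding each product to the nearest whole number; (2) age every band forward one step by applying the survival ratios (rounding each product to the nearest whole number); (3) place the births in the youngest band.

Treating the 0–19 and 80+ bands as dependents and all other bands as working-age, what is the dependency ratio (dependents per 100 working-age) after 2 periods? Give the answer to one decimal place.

— Period 1 —
Births: 2550 × 0.384 = 979 ; 3200 × 0.205 = 656 → total 1635
20–39: 2950 × 0.98 = 2891
40–59: 2550 × 0.976 = 2489
60–79: 3200 × 0.987 = 3158
80+: 4250 × 0.967 + 3100 × 0.44 = 4110 + 1364 = 5474
Giving 1635 / 2891 / 2489 / 3158 / 5474.
— Period 2 —
Births: 2891 × 0.384 = 1110 ; 2489 × 0.205 = 510 → total 1620
20–39: 1635 × 0.98 = 1602
40–59: 2891 × 0.976 = 2822
60–79: 2489 × 0.987 = 2457
80+: 3158 × 0.967 + 5474 × 0.44 = 3054 + 2409 = 5463
Giving 1620 / 1602 / 2822 / 2457 / 5463.
Dependents (band 0–19 + band 80+) = 1620 + 5463 = 7083; working-age = 6881; ratio = 7083/6881 × 100 = 102.9

102.9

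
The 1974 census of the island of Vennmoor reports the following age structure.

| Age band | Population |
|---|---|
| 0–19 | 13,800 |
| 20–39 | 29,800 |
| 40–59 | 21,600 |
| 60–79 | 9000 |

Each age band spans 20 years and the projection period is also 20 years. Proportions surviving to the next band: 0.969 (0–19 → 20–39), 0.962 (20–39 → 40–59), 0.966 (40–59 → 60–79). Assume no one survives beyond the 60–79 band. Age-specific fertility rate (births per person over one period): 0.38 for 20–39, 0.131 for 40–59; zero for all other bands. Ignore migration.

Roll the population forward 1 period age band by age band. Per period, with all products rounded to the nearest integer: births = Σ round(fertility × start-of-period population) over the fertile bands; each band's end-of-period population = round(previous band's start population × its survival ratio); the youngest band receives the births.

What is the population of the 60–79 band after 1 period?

(Bands numbered youngest = 1 to oldest = 4.)
Period 1:
Births: 29800 × 0.38 = 11324  |  21600 × 0.131 = 2830 — total 14154
Band 2: 13800 × 0.969 = 13372
Band 3: 29800 × 0.962 = 28668
Band 4: 21600 × 0.966 = 20866
Giving 14154 / 13372 / 28668 / 20866.

20866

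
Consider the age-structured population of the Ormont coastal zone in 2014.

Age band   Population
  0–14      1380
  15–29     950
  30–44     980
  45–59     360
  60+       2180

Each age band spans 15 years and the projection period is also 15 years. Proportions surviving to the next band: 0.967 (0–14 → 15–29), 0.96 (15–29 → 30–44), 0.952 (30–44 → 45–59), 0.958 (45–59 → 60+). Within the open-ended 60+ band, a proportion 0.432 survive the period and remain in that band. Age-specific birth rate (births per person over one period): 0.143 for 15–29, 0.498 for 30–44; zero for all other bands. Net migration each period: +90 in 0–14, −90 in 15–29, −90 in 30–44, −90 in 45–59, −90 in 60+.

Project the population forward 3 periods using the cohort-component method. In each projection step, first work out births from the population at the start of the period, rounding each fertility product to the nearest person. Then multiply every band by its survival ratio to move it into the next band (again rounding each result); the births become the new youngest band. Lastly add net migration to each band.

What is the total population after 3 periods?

Call the bands 1 to 5, youngest first.
— Period 1 —
Births: 950 × 0.143 = 136 ; 980 × 0.498 = 488 — total 624
Band 2: 1380 × 0.967 = 1334
Band 3: 950 × 0.96 = 912
Band 4: 980 × 0.952 = 933
Band 5: 360 × 0.958 + 2180 × 0.432 = 345 + 942 = 1287
Net migration: Band 1 + 90 → 714; Band 2 − 90 → 1244; Band 3 − 90 → 822; Band 4 − 90 → 843; Band 5 − 90 → 1197
→ [714, 1244, 822, 843, 1197]
— Period 2 —
Births: 1244 × 0.143 = 178 ; 822 × 0.498 = 409 — total 587
Band 2: 714 × 0.967 = 690
Band 3: 1244 × 0.96 = 1194
Band 4: 822 × 0.952 = 783
Band 5: 843 × 0.958 + 1197 × 0.432 = 808 + 517 = 1325
Net migration: Band 1 + 90 → 677; Band 2 − 90 → 600; Band 3 − 90 → 1104; Band 4 − 90 → 693; Band 5 − 90 → 1235
→ [677, 600, 1104, 693, 1235]
— Period 3 —
Births: 600 × 0.143 = 86 ; 1104 × 0.498 = 550 — total 636
Band 2: 677 × 0.967 = 655
Band 3: 600 × 0.96 = 576
Band 4: 1104 × 0.952 = 1051
Band 5: 693 × 0.958 + 1235 × 0.432 = 664 + 534 = 1198
Net migration: Band 1 + 90 → 726; Band 2 − 90 → 565; Band 3 − 90 → 486; Band 4 − 90 → 961; Band 5 − 90 → 1108
→ [726, 565, 486, 961, 1108]
Total after period 3: 726 + 565 + 486 + 961 + 1108 = 3846

3846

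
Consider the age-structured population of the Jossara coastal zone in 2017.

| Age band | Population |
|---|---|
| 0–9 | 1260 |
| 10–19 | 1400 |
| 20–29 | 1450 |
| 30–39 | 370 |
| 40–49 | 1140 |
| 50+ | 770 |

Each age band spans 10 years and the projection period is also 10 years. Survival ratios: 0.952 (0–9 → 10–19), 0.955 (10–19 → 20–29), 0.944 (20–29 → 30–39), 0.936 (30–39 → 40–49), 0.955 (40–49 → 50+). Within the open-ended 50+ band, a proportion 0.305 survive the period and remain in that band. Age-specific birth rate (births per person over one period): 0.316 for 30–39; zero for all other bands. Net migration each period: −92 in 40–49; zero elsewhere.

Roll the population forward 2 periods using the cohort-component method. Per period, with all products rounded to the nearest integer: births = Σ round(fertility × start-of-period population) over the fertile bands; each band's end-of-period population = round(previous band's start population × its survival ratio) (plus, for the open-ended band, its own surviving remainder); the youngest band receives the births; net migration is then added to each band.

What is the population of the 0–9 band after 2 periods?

433

— Period 1 —
Births: 370 * 0.316 = 117
10–19: 1260 * 0.952 = 1200
20–29: 1400 * 0.955 = 1337
30–39: 1450 * 0.944 = 1369
40–49: 370 * 0.936 = 346
50+: 1140 * 0.955 + 770 * 0.305 = 1089 + 235 = 1324
Net migration: 40–49 − 92 → 254
Giving 117 / 1200 / 1337 / 1369 / 254 / 1324.
— Period 2 —
Births: 1369 * 0.316 = 433
10–19: 117 * 0.952 = 111
20–29: 1200 * 0.955 = 1146
30–39: 1337 * 0.944 = 1262
40–49: 1369 * 0.936 = 1281
50+: 254 * 0.955 + 1324 * 0.305 = 243 + 404 = 647
Net migration: 40–49 − 92 → 1189
Giving 433 / 111 / 1146 / 1262 / 1189 / 647.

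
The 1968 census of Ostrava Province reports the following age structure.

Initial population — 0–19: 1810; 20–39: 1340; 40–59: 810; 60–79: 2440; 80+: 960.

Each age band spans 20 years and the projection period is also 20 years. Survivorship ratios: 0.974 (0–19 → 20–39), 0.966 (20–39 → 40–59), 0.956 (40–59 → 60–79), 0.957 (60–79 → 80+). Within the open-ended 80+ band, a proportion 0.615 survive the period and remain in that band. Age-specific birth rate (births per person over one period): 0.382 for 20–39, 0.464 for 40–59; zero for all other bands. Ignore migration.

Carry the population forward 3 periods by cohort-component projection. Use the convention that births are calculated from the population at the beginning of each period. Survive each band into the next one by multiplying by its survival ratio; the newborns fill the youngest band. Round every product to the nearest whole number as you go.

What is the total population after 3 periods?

After projecting period 1:
Births: 1340 * 0.382 = 512, 810 * 0.464 = 376 → 888
20–39: 1810 * 0.974 = 1763
40–59: 1340 * 0.966 = 1294
60–79: 810 * 0.956 = 774
80+: 2440 * 0.957 + 960 * 0.615 = 2335 + 590 = 2925
End of period: [888, 1763, 1294, 774, 2925]
After projecting period 2:
Births: 1763 * 0.382 = 673, 1294 * 0.464 = 600 → 1273
20–39: 888 * 0.974 = 865
40–59: 1763 * 0.966 = 1703
60–79: 1294 * 0.956 = 1237
80+: 774 * 0.957 + 2925 * 0.615 = 741 + 1799 = 2540
End of period: [1273, 865, 1703, 1237, 2540]
After projecting period 3:
Births: 865 * 0.382 = 330, 1703 * 0.464 = 790 → 1120
20–39: 1273 * 0.974 = 1240
40–59: 865 * 0.966 = 836
60–79: 1703 * 0.956 = 1628
80+: 1237 * 0.957 + 2540 * 0.615 = 1184 + 1562 = 2746
End of period: [1120, 1240, 836, 1628, 2746]
Total after period 3: 1120 + 1240 + 836 + 1628 + 2746 = 7570

7570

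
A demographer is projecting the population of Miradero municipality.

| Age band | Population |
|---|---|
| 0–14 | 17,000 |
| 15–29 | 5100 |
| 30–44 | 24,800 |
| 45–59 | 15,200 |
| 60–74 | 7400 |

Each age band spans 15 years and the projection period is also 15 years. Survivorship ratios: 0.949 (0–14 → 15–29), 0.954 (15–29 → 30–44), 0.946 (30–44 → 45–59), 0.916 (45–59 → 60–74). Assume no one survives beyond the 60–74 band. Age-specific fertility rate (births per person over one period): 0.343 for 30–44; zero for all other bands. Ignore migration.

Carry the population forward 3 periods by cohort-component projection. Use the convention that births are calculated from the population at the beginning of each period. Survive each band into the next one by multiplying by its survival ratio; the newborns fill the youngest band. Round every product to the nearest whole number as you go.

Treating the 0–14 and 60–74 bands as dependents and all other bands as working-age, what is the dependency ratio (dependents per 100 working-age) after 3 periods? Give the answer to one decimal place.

39.8

Period 1.
Births: 24800 × 0.343 = 8506
15–29: 17000 × 0.949 = 16133
30–44: 5100 × 0.954 = 4865
45–59: 24800 × 0.946 = 23461
60–74: 15200 × 0.916 = 13923
Population now: 0–14=8506, 15–29=16133, 30–44=4865, 45–59=23461, 60–74=13923
Period 2.
Births: 4865 × 0.343 = 1669
15–29: 8506 × 0.949 = 8072
30–44: 16133 × 0.954 = 15391
45–59: 4865 × 0.946 = 4602
60–74: 23461 × 0.916 = 21490
Population now: 0–14=1669, 15–29=8072, 30–44=15391, 45–59=4602, 60–74=21490
Period 3.
Births: 15391 × 0.343 = 5279
15–29: 1669 × 0.949 = 1584
30–44: 8072 × 0.954 = 7701
45–59: 15391 × 0.946 = 14560
60–74: 4602 × 0.916 = 4215
Population now: 0–14=5279, 15–29=1584, 30–44=7701, 45–59=14560, 60–74=4215
Dependents (band 0–14 + band 60–74) = 5279 + 4215 = 9494; working-age = 23845; ratio = 9494/23845 × 100 = 39.8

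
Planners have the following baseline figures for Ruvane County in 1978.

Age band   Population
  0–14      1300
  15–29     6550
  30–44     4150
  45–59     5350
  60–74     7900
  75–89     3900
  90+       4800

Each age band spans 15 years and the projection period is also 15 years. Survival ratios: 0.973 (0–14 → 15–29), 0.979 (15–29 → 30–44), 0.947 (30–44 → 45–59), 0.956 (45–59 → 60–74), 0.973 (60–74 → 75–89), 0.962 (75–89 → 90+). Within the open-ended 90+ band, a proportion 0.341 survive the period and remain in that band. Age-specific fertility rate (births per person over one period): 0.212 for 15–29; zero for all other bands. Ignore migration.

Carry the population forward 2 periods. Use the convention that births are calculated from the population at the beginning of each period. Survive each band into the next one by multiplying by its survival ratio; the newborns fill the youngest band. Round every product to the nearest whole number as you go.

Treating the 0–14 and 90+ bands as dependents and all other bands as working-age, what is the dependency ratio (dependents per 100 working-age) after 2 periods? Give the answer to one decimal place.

Period 1.
Births: 6550 × 0.212 = 1389
15–29: 1300 × 0.973 = 1265
30–44: 6550 × 0.979 = 6412
45–59: 4150 × 0.947 = 3930
60–74: 5350 × 0.956 = 5115
75–89: 7900 × 0.973 = 7687
90+: 3900 × 0.962 + 4800 × 0.341 = 3752 + 1637 = 5389
→ [1389, 1265, 6412, 3930, 5115, 7687, 5389]
Period 2.
Births: 1265 × 0.212 = 268
15–29: 1389 × 0.973 = 1351
30–44: 1265 × 0.979 = 1238
45–59: 6412 × 0.947 = 6072
60–74: 3930 × 0.956 = 3757
75–89: 5115 × 0.973 = 4977
90+: 7687 × 0.962 + 5389 × 0.341 = 7395 + 1838 = 9233
→ [268, 1351, 1238, 6072, 3757, 4977, 9233]
Dependents (band 0–14 + band 90+) = 268 + 9233 = 9501; working-age = 17395; ratio = 9501/17395 × 100 = 54.6

54.6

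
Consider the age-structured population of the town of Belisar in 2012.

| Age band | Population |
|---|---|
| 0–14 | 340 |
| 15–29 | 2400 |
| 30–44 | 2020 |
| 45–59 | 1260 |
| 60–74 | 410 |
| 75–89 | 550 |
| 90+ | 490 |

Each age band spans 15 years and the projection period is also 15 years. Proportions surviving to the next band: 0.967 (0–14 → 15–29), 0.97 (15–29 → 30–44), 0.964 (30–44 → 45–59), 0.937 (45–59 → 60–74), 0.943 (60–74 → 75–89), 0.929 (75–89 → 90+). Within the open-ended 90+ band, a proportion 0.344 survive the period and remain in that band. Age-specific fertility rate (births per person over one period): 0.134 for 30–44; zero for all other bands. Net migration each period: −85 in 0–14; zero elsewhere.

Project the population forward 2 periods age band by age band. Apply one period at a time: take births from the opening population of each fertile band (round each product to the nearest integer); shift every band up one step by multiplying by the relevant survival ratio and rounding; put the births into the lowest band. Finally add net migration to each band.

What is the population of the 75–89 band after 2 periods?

Let group 1 be 0–14 through group 7 = 90+.
Period 1.
Births: 2020 * 0.134 = 271
Group 2: 340 * 0.967 = 329
Group 3: 2400 * 0.97 = 2328
Group 4: 2020 * 0.964 = 1947
Group 5: 1260 * 0.937 = 1181
Group 6: 410 * 0.943 = 387
Group 7: 550 * 0.929 + 490 * 0.344 = 511 + 169 = 680
Net migration: Group 1 − 85 → 186
→ [186, 329, 2328, 1947, 1181, 387, 680]
Period 2.
Births: 2328 * 0.134 = 312
Group 2: 186 * 0.967 = 180
Group 3: 329 * 0.97 = 319
Group 4: 2328 * 0.964 = 2244
Group 5: 1947 * 0.937 = 1824
Group 6: 1181 * 0.943 = 1114
Group 7: 387 * 0.929 + 680 * 0.344 = 360 + 234 = 594
Net migration: Group 1 − 85 → 227
→ [227, 180, 319, 2244, 1824, 1114, 594]

1114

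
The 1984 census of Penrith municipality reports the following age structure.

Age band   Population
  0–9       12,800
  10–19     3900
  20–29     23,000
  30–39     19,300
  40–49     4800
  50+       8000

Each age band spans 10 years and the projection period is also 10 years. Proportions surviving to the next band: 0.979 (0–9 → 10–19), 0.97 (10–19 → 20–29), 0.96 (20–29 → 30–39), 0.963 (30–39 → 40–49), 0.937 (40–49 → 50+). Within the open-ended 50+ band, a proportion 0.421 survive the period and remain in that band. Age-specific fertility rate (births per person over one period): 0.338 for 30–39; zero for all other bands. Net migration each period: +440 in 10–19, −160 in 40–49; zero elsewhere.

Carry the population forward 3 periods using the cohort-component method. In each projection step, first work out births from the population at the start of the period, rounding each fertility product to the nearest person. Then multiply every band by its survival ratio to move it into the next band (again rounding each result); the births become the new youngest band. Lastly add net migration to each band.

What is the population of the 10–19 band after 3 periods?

Let group 1 be 0–9 through group 6 = 50+.
[period 1]
Births: 19300 × 0.338 = 6523
Group 2: 12800 × 0.979 = 12531
Group 3: 3900 × 0.97 = 3783
Group 4: 23000 × 0.96 = 22080
Group 5: 19300 × 0.963 = 18586
Group 6: 4800 × 0.937 + 8000 × 0.421 = 4498 + 3368 = 7866
Net migration: Group 2 + 440 → 12971; Group 5 − 160 → 18426
Population now: 0–9=6523, 10–19=12971, 20–29=3783, 30–39=22080, 40–49=18426, 50+=7866
[period 2]
Births: 22080 × 0.338 = 7463
Group 2: 6523 × 0.979 = 6386
Group 3: 12971 × 0.97 = 12582
Group 4: 3783 × 0.96 = 3632
Group 5: 22080 × 0.963 = 21263
Group 6: 18426 × 0.937 + 7866 × 0.421 = 17265 + 3312 = 20577
Net migration: Group 2 + 440 → 6826; Group 5 − 160 → 21103
Population now: 0–9=7463, 10–19=6826, 20–29=12582, 30–39=3632, 40–49=21103, 50+=20577
[period 3]
Births: 3632 × 0.338 = 1228
Group 2: 7463 × 0.979 = 7306
Group 3: 6826 × 0.97 = 6621
Group 4: 12582 × 0.96 = 12079
Group 5: 3632 × 0.963 = 3498
Group 6: 21103 × 0.937 + 20577 × 0.421 = 19774 + 8663 = 28437
Net migration: Group 2 + 440 → 7746; Group 5 − 160 → 3338
Population now: 0–9=1228, 10–19=7746, 20–29=6621, 30–39=12079, 40–49=3338, 50+=28437

7746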